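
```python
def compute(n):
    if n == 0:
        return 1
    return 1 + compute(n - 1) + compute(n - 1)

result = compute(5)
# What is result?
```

compute(n) = 1 + 2·compute(n-1), compute(0)=1. Closed form: (1+1)·2^5 - 1 = 63.

Answer: 63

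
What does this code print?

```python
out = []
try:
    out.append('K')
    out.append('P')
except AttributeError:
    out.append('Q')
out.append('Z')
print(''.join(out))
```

Execution trace: 'K' (try body) → 'P' (try body, no exception) → 'Z' (after the try/except). Output: KPZ

Answer: KPZ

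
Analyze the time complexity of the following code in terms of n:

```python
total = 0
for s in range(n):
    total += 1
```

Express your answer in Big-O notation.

Each loop level contributes: n. Multiplying the contributions gives O(n).

Answer: O(n)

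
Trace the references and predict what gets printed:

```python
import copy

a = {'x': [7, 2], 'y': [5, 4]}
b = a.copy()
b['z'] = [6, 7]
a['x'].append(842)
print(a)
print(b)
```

Key concept: shallow copy of dict with mutable values.
Step by step:
`a = {'x': [7, 2], 'y': [5, 4]}` → a = {'x': [7, 2], 'y': [5, 4]}
`b = a.copy()` → b = {'x': [7, 2], 'y': [5, 4]}
`b['z'] = [6, 7]` → b = {'x': [7, 2], 'y': [5, 4], 'z': [6, 7]}
`a['x'].append(842)` → a = {'x': [7, 2, 842], 'y': [5, 4]}; b = {'x': [7, 2, 842], 'y': [5, 4], 'z': [6, 7]}
`print(a)` → prints {'x': [7, 2, 842], 'y': [5, 4]}
`print(b)` → prints {'x': [7, 2, 842], 'y': [5, 4], 'z': [6, 7]}

Answer:
{'x': [7, 2, 842], 'y': [5, 4]}
{'x': [7, 2, 842], 'y': [5, 4], 'z': [6, 7]}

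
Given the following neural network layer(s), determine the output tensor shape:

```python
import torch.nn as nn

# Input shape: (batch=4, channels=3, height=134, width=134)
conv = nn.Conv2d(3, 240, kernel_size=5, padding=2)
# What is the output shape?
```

Input: (4, 3, 134, 134) -> Output: (4, 240, 134, 134)

Answer: (4, 240, 134, 134)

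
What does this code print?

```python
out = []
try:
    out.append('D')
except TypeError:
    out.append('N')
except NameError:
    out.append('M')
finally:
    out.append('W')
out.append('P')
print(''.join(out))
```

Execution trace: 'D' (try body, no exception) → 'W' (finally) → 'P' (after the try/except). Output: DWP

Answer: DWP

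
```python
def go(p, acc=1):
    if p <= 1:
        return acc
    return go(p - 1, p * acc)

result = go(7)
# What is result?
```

Accumulator trace (n, acc): (7, 1) -> (6, 7) -> (5, 42) -> (4, 210) -> (3, 840) -> (2, 2520) -> (1, 5040) -> return 5040

Answer: 5040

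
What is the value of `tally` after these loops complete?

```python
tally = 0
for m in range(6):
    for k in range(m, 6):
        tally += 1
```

Upper triangle: 6 + 5 + ... + 1
`tally` takes the values: 0 → 1 → 2 → 3 → 4 → 5 → 6 → 7 → 8 → 9 → 10 → 11 → 12 → 13 → 14 → 15 → 16 → 17 → 18 → 19 → 20 → 21

Answer: 21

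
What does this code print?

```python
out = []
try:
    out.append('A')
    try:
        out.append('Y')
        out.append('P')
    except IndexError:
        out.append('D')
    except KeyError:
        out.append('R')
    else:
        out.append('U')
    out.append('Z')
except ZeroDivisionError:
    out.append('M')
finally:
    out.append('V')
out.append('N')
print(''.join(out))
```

Execution trace: 'A' (try body) → 'Y' (inner try body) → 'P' (inner try body, no exception) → 'U' (inner else) → 'Z' (try body, no exception) → 'V' (finally) → 'N' (after the try/except). Output: AYPUZVN

Answer: AYPUZVN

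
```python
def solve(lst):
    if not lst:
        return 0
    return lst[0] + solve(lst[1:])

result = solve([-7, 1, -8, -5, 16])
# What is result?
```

(-7) + 1 + (-8) + (-5) + 16 + 0 = -3

Answer: -3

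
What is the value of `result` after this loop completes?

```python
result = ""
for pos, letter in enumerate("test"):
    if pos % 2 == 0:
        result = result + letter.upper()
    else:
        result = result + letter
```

Uppercase even positions in 'test'
`result` takes the values: "" → "T" → "Te" → "TeS" → "TeSt"

Answer: "TeSt"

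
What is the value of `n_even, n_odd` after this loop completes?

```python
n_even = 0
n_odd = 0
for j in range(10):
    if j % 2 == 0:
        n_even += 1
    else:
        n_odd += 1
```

Count evens and odds in range(10)
`n_even, n_odd` takes the values: (0, 0) → (1, 0) → (1, 1) → (2, 1) → (2, 2) → (3, 2) → (3, 3) → (4, 3) → (4, 4) → (5, 4) → (5, 5)

Answer: 5, 5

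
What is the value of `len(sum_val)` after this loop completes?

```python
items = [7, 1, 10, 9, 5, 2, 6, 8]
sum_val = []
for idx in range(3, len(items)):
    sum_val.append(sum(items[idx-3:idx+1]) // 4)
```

Number of 4-element averages
`sum_val` takes the values: [] → [6] → [6, 6] → [6, 6, 6] → [6, 6, 6, 5] → [6, 6, 6, 5, 5]
So `len(sum_val)` = 5

Answer: 5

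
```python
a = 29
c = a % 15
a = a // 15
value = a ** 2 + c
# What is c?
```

Trace:
`a = 29` → a = 29
`c = a % 15` → c = 14
`a = a // 15` → a = 1
`value = a ** 2 + c` → value = 15
So c = 14

Answer: 14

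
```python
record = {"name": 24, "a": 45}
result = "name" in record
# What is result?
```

Trace:
`record = {"name": 24, "a": 45}` → record = {'name': 24, 'a': 45}
`result = "name" in record` → result = True
So result = True

Answer: True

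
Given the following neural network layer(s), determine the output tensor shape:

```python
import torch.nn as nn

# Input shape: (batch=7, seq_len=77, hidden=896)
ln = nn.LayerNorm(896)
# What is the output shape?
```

Input: (7, 77, 896) -> Output: (7, 77, 896)

Answer: (7, 77, 896)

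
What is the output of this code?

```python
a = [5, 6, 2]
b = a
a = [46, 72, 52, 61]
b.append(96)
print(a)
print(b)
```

Key concept: rebinding vs mutation: a is rebound to a new list, b still points at the original.
Step by step:
`a = [5, 6, 2]` → a = [5, 6, 2]
`b = a` → b = [5, 6, 2] (same object as a)
`a = [46, 72, 52, 61]` → a = [46, 72, 52, 61]
`b.append(96)` → b = [5, 6, 2, 96]
`print(a)` → prints [46, 72, 52, 61]
`print(b)` → prints [5, 6, 2, 96]

Answer:
[46, 72, 52, 61]
[5, 6, 2, 96]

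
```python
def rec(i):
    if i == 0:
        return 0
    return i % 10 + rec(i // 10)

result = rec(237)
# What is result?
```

Sum of digits of 237: 7 + 3 + 2 = 12

Answer: 12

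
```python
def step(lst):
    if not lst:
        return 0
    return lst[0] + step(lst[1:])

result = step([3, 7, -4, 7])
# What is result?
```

3 + 7 + (-4) + 7 + 0 = 13

Answer: 13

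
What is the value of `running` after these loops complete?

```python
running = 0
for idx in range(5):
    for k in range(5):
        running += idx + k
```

Sum of all idx+k for idx,k in 5x5
`running` takes the values: 0 → 1 → 3 → 6 → 10 → 11 → 13 → 16 → 20 → 25 → 27 → 30 → 34 → 39 → 45 → 48 → 52 → 57 → 63 → 70 → 74 → 79 → 85 → 92 → 100

Answer: 100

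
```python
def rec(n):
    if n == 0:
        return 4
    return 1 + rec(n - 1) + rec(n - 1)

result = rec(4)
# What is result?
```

rec(n) = 1 + 2·rec(n-1), rec(0)=4. Closed form: (4+1)·2^4 - 1 = 79.

Answer: 79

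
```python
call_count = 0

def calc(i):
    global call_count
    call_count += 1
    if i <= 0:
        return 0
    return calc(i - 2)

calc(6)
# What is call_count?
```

Linear recursion stepping by 2: 4 calls from i=6 down to ≤0.

Answer: 4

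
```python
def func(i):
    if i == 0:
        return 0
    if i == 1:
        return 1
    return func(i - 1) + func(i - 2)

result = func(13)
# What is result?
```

Build up from base cases: func(0)=0, func(1)=1, func(2)=1, func(3)=2, func(4)=3, func(5)=5, func(6)=8, ..., func(13)=233

Answer: 233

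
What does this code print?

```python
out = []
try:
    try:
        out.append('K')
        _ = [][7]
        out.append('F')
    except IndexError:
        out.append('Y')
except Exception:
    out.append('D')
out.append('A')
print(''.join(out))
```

Execution trace: 'K' (inner try body) → 'Y' (inner except IndexError) → 'A' (after the try/except). Output: KYA

Answer: KYA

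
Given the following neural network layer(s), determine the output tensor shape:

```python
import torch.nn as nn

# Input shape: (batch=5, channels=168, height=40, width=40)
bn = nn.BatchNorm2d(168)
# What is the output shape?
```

Input: (5, 168, 40, 40) -> Output: (5, 168, 40, 40)

Answer: (5, 168, 40, 40)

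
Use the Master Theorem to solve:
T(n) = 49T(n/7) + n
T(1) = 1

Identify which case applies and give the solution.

a=49, b=7, f(n)=n. log_7(49) = 2. Since c=1 < 2, Case 1 applies: T(n) = Θ(n^log_b(a)) = O(n^2).

Answer: O(n^2) - Case 1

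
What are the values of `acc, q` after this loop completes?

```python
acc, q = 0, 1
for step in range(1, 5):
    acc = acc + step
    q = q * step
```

Sum and factorial of 1 to 4
`acc, q` takes the values: (0, 1) → (1, 1) → (3, 1) → (3, 2) → (6, 2) → (6, 6) → (10, 6) → (10, 24)

Answer: 10, 24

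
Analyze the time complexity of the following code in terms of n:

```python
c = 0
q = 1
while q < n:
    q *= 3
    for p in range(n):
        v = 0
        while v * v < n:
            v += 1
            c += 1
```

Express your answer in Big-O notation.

Each loop level contributes: log n × n × √n. Multiplying the contributions gives O(n√n log n).

Answer: O(n√n log n)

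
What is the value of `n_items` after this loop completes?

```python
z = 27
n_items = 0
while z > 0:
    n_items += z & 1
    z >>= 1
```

Count set bits in 27 (binary: 0b11011)
`n_items` takes the values: 0 → 1 → 2 → 3 → 4

Answer: 4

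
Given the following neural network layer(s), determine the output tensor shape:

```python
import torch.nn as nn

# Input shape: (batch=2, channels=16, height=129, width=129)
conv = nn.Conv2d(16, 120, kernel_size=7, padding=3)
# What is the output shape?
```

Input: (2, 16, 129, 129) -> Output: (2, 120, 129, 129)

Answer: (2, 120, 129, 129)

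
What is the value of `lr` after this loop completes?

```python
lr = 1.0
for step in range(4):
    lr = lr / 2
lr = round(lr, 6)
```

Halving LR 4 times: 1 / 2^4
`lr` takes the values: 1.0 → 0.5 → 0.25 → 0.125 → 0.0625

Answer: 0.0625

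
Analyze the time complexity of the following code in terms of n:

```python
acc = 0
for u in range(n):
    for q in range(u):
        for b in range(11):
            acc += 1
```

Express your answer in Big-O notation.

Each loop level contributes: n × n × 1. Multiplying the contributions gives O(n^2).

Answer: O(n^2)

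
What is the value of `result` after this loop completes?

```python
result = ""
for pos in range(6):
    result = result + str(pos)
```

Concatenate digits 0 to 5
`result` takes the values: "" → "0" → "01" → "012" → "0123" → "01234" → "012345"

Answer: "012345"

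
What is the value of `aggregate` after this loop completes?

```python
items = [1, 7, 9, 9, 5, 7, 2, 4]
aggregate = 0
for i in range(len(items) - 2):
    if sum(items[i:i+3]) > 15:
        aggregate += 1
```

Count windows with sum > 15
`aggregate` takes the values: 0 → 1 → 2 → 3 → 4

Answer: 4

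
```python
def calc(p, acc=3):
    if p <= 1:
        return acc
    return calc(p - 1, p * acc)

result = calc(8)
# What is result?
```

Accumulator trace (n, acc): (8, 3) -> (7, 24) -> (6, 168) -> (5, 1008) -> (4, 5040) -> (3, 20160) -> (2, 60480) -> (1, 120960) -> return 120960

Answer: 120960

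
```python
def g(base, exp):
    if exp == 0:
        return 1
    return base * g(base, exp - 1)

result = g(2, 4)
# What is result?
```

g(2, 4) = 2 * 2 * 2 * 2 = 16

Answer: 16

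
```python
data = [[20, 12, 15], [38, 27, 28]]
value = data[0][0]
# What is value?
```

Trace:
`data = [[20, 12, 15], [38, 27, 28]]` → data = [[20, 12, 15], [38, 27, 28]]
`value = data[0][0]` → value = 20
So value = 20

Answer: 20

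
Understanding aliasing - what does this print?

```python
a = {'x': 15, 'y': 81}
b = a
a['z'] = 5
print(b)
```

Key concept: dict aliasing.
Step by step:
`a = {'x': 15, 'y': 81}` → a = {'x': 15, 'y': 81}
`b = a` → b = {'x': 15, 'y': 81} (same object as a)
`a['z'] = 5` → a = {'x': 15, 'y': 81, 'z': 5} (same object as b); b = {'x': 15, 'y': 81, 'z': 5} (same object as a)
`print(b)` → prints {'x': 15, 'y': 81, 'z': 5}

Answer: {'x': 15, 'y': 81, 'z': 5}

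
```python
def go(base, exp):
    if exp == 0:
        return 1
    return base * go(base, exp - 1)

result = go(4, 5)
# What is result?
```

go(4, 5) = 4 * 4 * 4 * 4 * 4 = 1024

Answer: 1024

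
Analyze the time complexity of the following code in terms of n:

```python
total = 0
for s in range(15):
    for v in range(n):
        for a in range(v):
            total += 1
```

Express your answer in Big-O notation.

Each loop level contributes: 1 × n × n. Multiplying the contributions gives O(n^2).

Answer: O(n^2)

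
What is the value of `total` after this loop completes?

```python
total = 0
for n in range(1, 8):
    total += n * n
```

Sum of squares 1² to 7² = 140
`total` takes the values: 0 → 1 → 5 → 14 → 30 → 55 → 91 → 140

Answer: 140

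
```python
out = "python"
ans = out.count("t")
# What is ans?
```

Trace:
`out = "python"` → out = 'python'
`ans = out.count("t")` → ans = 1
So ans = 1

Answer: 1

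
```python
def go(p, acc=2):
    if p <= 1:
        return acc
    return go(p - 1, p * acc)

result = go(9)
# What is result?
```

Accumulator trace (n, acc): (9, 2) -> (8, 18) -> (7, 144) -> (6, 1008) -> (5, 6048) -> (4, 30240) -> (3, 120960) -> (2, 362880) -> (1, 725760) -> return 725760

Answer: 725760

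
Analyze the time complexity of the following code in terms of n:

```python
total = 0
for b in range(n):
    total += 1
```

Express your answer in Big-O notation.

Each loop level contributes: n. Multiplying the contributions gives O(n).

Answer: O(n)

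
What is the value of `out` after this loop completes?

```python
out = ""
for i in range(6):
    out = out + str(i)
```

Concatenate digits 0 to 5
`out` takes the values: "" → "0" → "01" → "012" → "0123" → "01234" → "012345"

Answer: "012345"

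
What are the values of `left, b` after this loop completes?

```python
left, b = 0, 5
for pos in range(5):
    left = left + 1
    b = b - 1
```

left goes 0→5, b goes 5→0
`left, b` takes the values: (0, 5) → (1, 5) → (1, 4) → (2, 4) → (2, 3) → (3, 3) → (3, 2) → (4, 2) → (4, 1) → (5, 1) → (5, 0)

Answer: 5, 0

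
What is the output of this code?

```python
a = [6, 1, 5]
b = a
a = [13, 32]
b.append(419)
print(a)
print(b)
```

Key concept: rebinding vs mutation: a is rebound to a new list, b still points at the original.
Step by step:
`a = [6, 1, 5]` → a = [6, 1, 5]
`b = a` → b = [6, 1, 5] (same object as a)
`a = [13, 32]` → a = [13, 32]
`b.append(419)` → b = [6, 1, 5, 419]
`print(a)` → prints [13, 32]
`print(b)` → prints [6, 1, 5, 419]

Answer:
[13, 32]
[6, 1, 5, 419]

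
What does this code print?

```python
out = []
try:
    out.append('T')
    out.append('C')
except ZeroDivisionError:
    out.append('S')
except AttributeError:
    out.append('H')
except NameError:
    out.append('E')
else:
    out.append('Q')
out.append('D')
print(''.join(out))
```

Execution trace: 'T' (try body) → 'C' (try body, no exception) → 'Q' (else) → 'D' (after the try/except). Output: TCQD

Answer: TCQD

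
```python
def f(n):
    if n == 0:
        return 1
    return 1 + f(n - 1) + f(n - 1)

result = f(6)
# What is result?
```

f(n) = 1 + 2·f(n-1), f(0)=1. Closed form: (1+1)·2^6 - 1 = 127.

Answer: 127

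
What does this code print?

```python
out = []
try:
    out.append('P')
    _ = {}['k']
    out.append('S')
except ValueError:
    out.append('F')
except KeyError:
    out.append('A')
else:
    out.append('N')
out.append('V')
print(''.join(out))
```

Execution trace: 'P' (try body) → 'A' (except KeyError) → 'V' (after the try/except). Output: PAV

Answer: PAV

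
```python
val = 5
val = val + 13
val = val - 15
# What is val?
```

Trace:
`val = 5` → val = 5
`val = val + 13` → val = 18
`val = val - 15` → val = 3
So val = 3

Answer: 3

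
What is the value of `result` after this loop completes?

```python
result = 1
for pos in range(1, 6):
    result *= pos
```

5! = 120
`result` takes the values: 1 → 2 → 6 → 24 → 120

Answer: 120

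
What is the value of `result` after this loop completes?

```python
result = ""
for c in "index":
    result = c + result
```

Reverse 'index'
`result` takes the values: "" → "i" → "ni" → "dni" → "edni" → "xedni"

Answer: "xedni"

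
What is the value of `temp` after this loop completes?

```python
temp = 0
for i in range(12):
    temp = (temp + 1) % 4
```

Increment mod 4, 12 times = 0
`temp` takes the values: 0 → 1 → 2 → 3 → 0 → 1 → 2 → 3 → 0 → 1 → 2 → 3 → 0

Answer: 0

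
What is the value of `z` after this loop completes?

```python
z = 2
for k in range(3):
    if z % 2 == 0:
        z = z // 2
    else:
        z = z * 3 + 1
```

Collatz-style transformation from 2
`z` takes the values: 2 → 1 → 4 → 2

Answer: 2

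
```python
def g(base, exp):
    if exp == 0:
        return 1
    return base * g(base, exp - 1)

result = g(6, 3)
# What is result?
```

g(6, 3) = 6 * 6 * 6 = 216

Answer: 216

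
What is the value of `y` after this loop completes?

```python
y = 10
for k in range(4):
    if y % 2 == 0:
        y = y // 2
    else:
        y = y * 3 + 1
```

Collatz-style transformation from 10
`y` takes the values: 10 → 5 → 16 → 8 → 4

Answer: 4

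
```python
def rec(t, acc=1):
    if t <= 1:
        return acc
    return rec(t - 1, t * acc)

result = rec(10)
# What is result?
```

Accumulator trace (n, acc): (10, 1) -> (9, 10) -> (8, 90) -> (7, 720) -> (6, 5040) -> (5, 30240) -> (4, 151200) -> (3, 604800) -> (2, 1814400) -> (1, 3628800) -> return 3628800

Answer: 3628800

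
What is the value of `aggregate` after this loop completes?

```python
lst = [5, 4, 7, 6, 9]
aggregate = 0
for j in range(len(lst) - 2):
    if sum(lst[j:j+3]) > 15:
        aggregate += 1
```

Count windows with sum > 15
`aggregate` takes the values: 0 → 1 → 2 → 3

Answer: 3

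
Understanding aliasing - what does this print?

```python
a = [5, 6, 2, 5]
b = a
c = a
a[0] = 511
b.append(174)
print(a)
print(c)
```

Key concept: multiple aliases.
Step by step:
`a = [5, 6, 2, 5]` → a = [5, 6, 2, 5]
`b = a` → b = [5, 6, 2, 5] (same object as a)
`c = a` → c = [5, 6, 2, 5] (same object as a, b)
`a[0] = 511` → a = [511, 6, 2, 5] (same object as b, c); b = [511, 6, 2, 5] (same object as a, c); c = [511, 6, 2, 5] (same object as a, b)
`b.append(174)` → a = [511, 6, 2, 5, 174] (same object as b, c); b = [511, 6, 2, 5, 174] (same object as a, c); c = [511, 6, 2, 5, 174] (same object as a, b)
`print(a)` → prints [511, 6, 2, 5, 174]
`print(c)` → prints [511, 6, 2, 5, 174]

Answer:
[511, 6, 2, 5, 174]
[511, 6, 2, 5, 174]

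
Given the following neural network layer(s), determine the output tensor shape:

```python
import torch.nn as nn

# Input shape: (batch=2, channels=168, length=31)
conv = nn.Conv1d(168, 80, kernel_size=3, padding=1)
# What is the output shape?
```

Input: (2, 168, 31) -> Output: (2, 80, 31)

Answer: (2, 80, 31)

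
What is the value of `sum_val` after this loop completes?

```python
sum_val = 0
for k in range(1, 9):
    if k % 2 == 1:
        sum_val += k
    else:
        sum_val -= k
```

Add odd, subtract even
`sum_val` takes the values: 0 → 1 → -1 → 2 → -2 → 3 → -3 → 4 → -4

Answer: -4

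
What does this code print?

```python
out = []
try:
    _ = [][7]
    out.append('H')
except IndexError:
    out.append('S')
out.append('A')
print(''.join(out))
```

Execution trace: 'S' (except IndexError) → 'A' (after the try/except). Output: SA

Answer: SA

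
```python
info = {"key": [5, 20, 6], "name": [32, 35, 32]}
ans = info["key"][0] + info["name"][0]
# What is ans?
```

Trace:
`info = {"key": [5, 20, 6], "name": [32, 35, 32]}` → info = {'key': [5, 20, 6], 'name': [32, 35, 32]}
`ans = info["key"][0] + info["name"][0]` → ans = 37
So ans = 37

Answer: 37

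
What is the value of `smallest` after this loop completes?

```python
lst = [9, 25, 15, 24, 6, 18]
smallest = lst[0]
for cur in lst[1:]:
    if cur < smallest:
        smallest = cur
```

Minimum of [9, 25, 15, 24, 6, 18]
`smallest` takes the values: 9 → 6

Answer: 6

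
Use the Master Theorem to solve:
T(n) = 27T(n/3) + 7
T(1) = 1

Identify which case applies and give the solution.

a=27, b=3, f(n)=7. log_3(27) = 3. Since c=0 < 3, Case 1 applies: T(n) = Θ(n^log_b(a)) = O(n^3).

Answer: O(n^3) - Case 1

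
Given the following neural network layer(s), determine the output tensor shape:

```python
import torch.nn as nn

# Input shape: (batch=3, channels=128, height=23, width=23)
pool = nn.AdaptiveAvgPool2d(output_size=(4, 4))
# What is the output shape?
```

Input: (3, 128, 23, 23) -> Output: (3, 128, 4, 4)

Answer: (3, 128, 4, 4)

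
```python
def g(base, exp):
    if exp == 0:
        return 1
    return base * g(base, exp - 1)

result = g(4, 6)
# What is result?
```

g(4, 6) = 4 * 4 * 4 * 4 * 4 * 4 = 4096

Answer: 4096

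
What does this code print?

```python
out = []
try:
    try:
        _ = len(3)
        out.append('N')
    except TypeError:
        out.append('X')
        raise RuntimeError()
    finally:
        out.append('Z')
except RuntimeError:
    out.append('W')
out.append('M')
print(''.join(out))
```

Execution trace: 'X' (inner except TypeError) → 'Z' (inner finally) → 'W' (outer except RuntimeError) → 'M' (after the try/except). Output: XZWM

Answer: XZWM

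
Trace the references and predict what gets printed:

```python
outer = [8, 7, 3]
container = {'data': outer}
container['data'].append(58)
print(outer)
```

Key concept: dict holds reference to list.
Step by step:
`outer = [8, 7, 3]` → outer = [8, 7, 3]
`container = {'data': outer}` → container = {'data': [8, 7, 3]}
`container['data'].append(58)` → outer = [8, 7, 3, 58]; container = {'data': [8, 7, 3, 58]}
`print(outer)` → prints [8, 7, 3, 58]

Answer: [8, 7, 3, 58]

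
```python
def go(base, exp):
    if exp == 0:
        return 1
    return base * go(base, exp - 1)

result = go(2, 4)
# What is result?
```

go(2, 4) = 2 * 2 * 2 * 2 = 16

Answer: 16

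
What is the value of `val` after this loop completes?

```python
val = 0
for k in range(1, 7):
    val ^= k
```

XOR of 1 to 6
`val` takes the values: 0 → 1 → 3 → 0 → 4 → 1 → 7

Answer: 7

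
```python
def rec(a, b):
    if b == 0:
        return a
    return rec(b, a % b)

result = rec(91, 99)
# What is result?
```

rec(91, 99) -> rec(99, 91) -> rec(91, 8) -> rec(8, 3) -> rec(3, 2) -> rec(2, 1) -> rec(1, 0) -> 1

Answer: 1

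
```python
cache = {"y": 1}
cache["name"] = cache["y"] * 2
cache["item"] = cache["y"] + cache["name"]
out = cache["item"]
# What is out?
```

Trace:
`cache = {"y": 1}` → cache = {'y': 1}
`cache["name"] = cache["y"] * 2` → cache = {'y': 1, 'name': 2}
`cache["item"] = cache["y"] + cache["name"]` → cache = {'y': 1, 'name': 2, 'item': 3}
`out = cache["item"]` → out = 3
So out = 3

Answer: 3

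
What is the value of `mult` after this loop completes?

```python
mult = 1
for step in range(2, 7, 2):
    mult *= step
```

Product of even numbers 2 to 6
`mult` takes the values: 1 → 2 → 8 → 48

Answer: 48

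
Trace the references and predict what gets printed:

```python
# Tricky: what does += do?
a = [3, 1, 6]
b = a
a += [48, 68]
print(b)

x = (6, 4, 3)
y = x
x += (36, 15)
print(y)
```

Key concept: += behavior differs for mutable vs immutable.
Step by step:
`a = [3, 1, 6]` → a = [3, 1, 6]
`b = a` → b = [3, 1, 6] (same object as a)
`a += [48, 68]` → a = [3, 1, 6, 48, 68] (same object as b); b = [3, 1, 6, 48, 68] (same object as a)
`print(b)` → prints [3, 1, 6, 48, 68]
`x = (6, 4, 3)` → x = (6, 4, 3)
`y = x` → y = (6, 4, 3)
`x += (36, 15)` → x = (6, 4, 3, 36, 15)
`print(y)` → prints (6, 4, 3)

Answer:
[3, 1, 6, 48, 68]
(6, 4, 3)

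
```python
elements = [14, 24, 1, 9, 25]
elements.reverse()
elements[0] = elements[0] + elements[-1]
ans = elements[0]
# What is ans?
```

Trace:
`elements = [14, 24, 1, 9, 25]` → elements = [14, 24, 1, 9, 25]
`elements.reverse()` → elements = [25, 9, 1, 24, 14]
`elements[0] = elements[0] + elements[-1]` → elements = [39, 9, 1, 24, 14]
`ans = elements[0]` → ans = 39
So ans = 39

Answer: 39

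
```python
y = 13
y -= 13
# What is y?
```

Trace:
`y = 13` → y = 13
`y -= 13` → y = 0
So y = 0

Answer: 0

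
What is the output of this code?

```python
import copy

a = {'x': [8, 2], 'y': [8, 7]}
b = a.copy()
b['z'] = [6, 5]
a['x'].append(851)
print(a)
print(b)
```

Key concept: shallow copy of dict with mutable values.
Step by step:
`a = {'x': [8, 2], 'y': [8, 7]}` → a = {'x': [8, 2], 'y': [8, 7]}
`b = a.copy()` → b = {'x': [8, 2], 'y': [8, 7]}
`b['z'] = [6, 5]` → b = {'x': [8, 2], 'y': [8, 7], 'z': [6, 5]}
`a['x'].append(851)` → a = {'x': [8, 2, 851], 'y': [8, 7]}; b = {'x': [8, 2, 851], 'y': [8, 7], 'z': [6, 5]}
`print(a)` → prints {'x': [8, 2, 851], 'y': [8, 7]}
`print(b)` → prints {'x': [8, 2, 851], 'y': [8, 7], 'z': [6, 5]}

Answer:
{'x': [8, 2, 851], 'y': [8, 7]}
{'x': [8, 2, 851], 'y': [8, 7], 'z': [6, 5]}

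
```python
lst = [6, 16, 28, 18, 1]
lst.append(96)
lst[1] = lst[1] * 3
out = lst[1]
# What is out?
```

Trace:
`lst = [6, 16, 28, 18, 1]` → lst = [6, 16, 28, 18, 1]
`lst.append(96)` → lst = [6, 16, 28, 18, 1, 96]
`lst[1] = lst[1] * 3` → lst = [6, 48, 28, 18, 1, 96]
`out = lst[1]` → out = 48
So out = 48

Answer: 48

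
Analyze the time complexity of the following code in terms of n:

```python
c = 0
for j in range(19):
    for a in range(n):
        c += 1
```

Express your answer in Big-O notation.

Each loop level contributes: 1 × n. Multiplying the contributions gives O(n).

Answer: O(n)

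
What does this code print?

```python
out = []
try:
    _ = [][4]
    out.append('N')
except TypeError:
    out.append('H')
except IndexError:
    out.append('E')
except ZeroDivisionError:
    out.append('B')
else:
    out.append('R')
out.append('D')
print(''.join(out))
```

Execution trace: 'E' (except IndexError) → 'D' (after the try/except). Output: ED

Answer: ED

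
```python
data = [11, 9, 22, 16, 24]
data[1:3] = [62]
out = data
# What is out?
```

Trace:
`data = [11, 9, 22, 16, 24]` → data = [11, 9, 22, 16, 24]
`data[1:3] = [62]` → data = [11, 62, 16, 24]
`out = data` → out = [11, 62, 16, 24]
So out = [11, 62, 16, 24]

Answer: [11, 62, 16, 24]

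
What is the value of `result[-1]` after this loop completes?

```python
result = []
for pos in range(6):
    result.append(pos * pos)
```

Last element of squares 0 to 5
`result` takes the values: [] → [0] → [0, 1] → [0, 1, 4] → [0, 1, 4, 9] → [0, 1, 4, 9, 16] → [0, 1, 4, 9, 16, 25]
So `result[-1]` = 25

Answer: 25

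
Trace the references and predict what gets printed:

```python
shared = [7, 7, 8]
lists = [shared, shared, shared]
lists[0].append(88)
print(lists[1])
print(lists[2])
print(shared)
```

Key concept: list of same reference.
Step by step:
`shared = [7, 7, 8]` → shared = [7, 7, 8]
`lists = [shared, shared, shared]` → lists = [[7, 7, 8], [7, 7, 8], [7, 7, 8]]
`lists[0].append(88)` → shared = [7, 7, 8, 88]; lists = [[7, 7, 8, 88], [7, 7, 8, 88], [7, 7, 8, 88]]
`print(lists[1])` → prints [7, 7, 8, 88]
`print(lists[2])` → prints [7, 7, 8, 88]
`print(shared)` → prints [7, 7, 8, 88]

Answer:
[7, 7, 8, 88]
[7, 7, 8, 88]
[7, 7, 8, 88]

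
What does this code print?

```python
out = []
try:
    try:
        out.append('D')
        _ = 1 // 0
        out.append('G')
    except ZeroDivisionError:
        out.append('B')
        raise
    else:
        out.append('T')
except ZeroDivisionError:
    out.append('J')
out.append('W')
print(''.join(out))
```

Execution trace: 'D' (try body) → 'B' (except ZeroDivisionError) → 'J' (outer except ZeroDivisionError) → 'W' (after the try/except). Output: DBJW

Answer: DBJW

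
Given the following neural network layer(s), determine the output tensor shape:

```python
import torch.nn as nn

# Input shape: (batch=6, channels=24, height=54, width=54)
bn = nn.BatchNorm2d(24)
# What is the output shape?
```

Input: (6, 24, 54, 54) -> Output: (6, 24, 54, 54)

Answer: (6, 24, 54, 54)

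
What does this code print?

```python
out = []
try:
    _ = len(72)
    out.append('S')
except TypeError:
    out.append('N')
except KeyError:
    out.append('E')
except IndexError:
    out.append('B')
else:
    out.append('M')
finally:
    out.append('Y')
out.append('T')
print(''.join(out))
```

Execution trace: 'N' (except TypeError) → 'Y' (finally) → 'T' (after the try/except). Output: NYT

Answer: NYT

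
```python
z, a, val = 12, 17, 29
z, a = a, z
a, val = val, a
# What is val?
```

Trace:
`z, a, val = 12, 17, 29` → z = 12; a = 17; val = 29
`z, a = a, z` → z = 17; a = 12
`a, val = val, a` → a = 29; val = 12
So val = 12

Answer: 12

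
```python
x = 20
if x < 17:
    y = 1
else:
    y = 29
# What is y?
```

Trace:
`x = 20` → x = 20
`if x < 17: ...` → x < 17 is False, take else branch → y = 29
So y = 29

Answer: 29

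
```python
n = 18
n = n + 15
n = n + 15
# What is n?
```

Trace:
`n = 18` → n = 18
`n = n + 15` → n = 33
`n = n + 15` → n = 48
So n = 48

Answer: 48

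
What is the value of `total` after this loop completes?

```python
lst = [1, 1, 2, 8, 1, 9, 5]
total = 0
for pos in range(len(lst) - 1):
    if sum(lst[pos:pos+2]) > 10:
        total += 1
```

Count windows with sum > 10
`total` takes the values: 0 → 1

Answer: 1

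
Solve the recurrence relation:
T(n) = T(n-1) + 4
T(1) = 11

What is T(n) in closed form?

Unrolling: T(n) = T(1) + 4·(n-1) = 11 + 4(n-1) = 4n + 7.

Answer: T(n) = 4n + 7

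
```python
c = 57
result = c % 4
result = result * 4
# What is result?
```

Trace:
`c = 57` → c = 57
`result = c % 4` → result = 1
`result = result * 4` → result = 4
So result = 4

Answer: 4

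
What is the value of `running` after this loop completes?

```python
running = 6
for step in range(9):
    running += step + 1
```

Start at 6, add 1 to 9 = 51
`running` takes the values: 6 → 7 → 9 → 12 → 16 → 21 → 27 → 34 → 42 → 51

Answer: 51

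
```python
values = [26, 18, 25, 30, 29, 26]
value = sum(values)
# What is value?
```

Trace:
`values = [26, 18, 25, 30, 29, 26]` → values = [26, 18, 25, 30, 29, 26]
`value = sum(values)` → value = 154
So value = 154

Answer: 154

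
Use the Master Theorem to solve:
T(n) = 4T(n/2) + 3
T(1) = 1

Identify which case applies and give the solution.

a=4, b=2, f(n)=3. log_2(4) = 2. Since c=0 < 2, Case 1 applies: T(n) = Θ(n^log_b(a)) = O(n^2).

Answer: O(n^2) - Case 1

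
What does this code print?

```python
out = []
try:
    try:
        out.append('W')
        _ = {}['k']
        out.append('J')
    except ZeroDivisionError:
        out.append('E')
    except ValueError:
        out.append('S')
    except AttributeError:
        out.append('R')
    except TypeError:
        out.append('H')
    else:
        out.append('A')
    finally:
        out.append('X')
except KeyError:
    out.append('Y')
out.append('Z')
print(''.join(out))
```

Execution trace: 'W' (try body) → 'X' (finally) → 'Y' (outer except KeyError) → 'Z' (after the try/except). Output: WXYZ

Answer: WXYZ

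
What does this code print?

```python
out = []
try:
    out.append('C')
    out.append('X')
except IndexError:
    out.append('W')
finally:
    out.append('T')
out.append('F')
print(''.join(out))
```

Execution trace: 'C' (try body) → 'X' (try body, no exception) → 'T' (finally) → 'F' (after the try/except). Output: CXTF

Answer: CXTF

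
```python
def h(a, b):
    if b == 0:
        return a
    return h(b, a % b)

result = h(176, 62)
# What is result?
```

h(176, 62) -> h(62, 52) -> h(52, 10) -> h(10, 2) -> h(2, 0) -> 2

Answer: 2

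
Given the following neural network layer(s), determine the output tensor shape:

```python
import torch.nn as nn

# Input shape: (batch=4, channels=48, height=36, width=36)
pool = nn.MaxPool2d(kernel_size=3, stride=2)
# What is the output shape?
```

Input: (4, 48, 36, 36) -> Output: (4, 48, 17, 17)

Answer: (4, 48, 17, 17)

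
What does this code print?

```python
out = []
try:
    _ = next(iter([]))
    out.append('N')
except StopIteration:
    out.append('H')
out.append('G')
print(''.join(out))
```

Execution trace: 'H' (except StopIteration) → 'G' (after the try/except). Output: HG

Answer: HG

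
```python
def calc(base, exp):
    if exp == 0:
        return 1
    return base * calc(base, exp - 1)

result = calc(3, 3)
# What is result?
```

calc(3, 3) = 3 * 3 * 3 = 27

Answer: 27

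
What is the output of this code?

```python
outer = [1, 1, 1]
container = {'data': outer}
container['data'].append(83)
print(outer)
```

Key concept: dict holds reference to list.
Step by step:
`outer = [1, 1, 1]` → outer = [1, 1, 1]
`container = {'data': outer}` → container = {'data': [1, 1, 1]}
`container['data'].append(83)` → outer = [1, 1, 1, 83]; container = {'data': [1, 1, 1, 83]}
`print(outer)` → prints [1, 1, 1, 83]

Answer: [1, 1, 1, 83]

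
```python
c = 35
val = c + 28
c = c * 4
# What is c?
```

Trace:
`c = 35` → c = 35
`val = c + 28` → val = 63
`c = c * 4` → c = 140
So c = 140

Answer: 140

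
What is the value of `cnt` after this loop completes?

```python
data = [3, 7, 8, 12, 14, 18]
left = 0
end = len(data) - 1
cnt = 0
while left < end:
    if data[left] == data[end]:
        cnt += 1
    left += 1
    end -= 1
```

Count matching pairs from ends
`cnt` takes the values: 0

Answer: 0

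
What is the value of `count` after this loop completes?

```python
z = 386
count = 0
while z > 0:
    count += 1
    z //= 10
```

Count digits by repeated division by 10
`count` takes the values: 0 → 1 → 2 → 3

Answer: 3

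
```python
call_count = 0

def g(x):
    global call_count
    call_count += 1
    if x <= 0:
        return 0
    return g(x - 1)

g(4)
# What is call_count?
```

Linear recursion stepping by 1: 5 calls from x=4 down to ≤0.

Answer: 5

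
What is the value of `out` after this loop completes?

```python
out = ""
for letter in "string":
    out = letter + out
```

Reverse 'string'
`out` takes the values: "" → "s" → "ts" → "rts" → "irts" → "nirts" → "gnirts"

Answer: "gnirts"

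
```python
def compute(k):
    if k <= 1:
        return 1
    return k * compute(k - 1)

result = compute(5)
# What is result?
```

compute(5) = 5 * 4 * 3 * 2 * 1 = 120

Answer: 120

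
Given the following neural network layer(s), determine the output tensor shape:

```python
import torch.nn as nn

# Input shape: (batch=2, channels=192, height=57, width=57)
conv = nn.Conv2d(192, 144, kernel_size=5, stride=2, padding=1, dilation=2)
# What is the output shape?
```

Input: (2, 192, 57, 57) -> Output: (2, 144, 26, 26)

Answer: (2, 144, 26, 26)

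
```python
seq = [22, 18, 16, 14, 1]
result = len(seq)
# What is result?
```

Trace:
`seq = [22, 18, 16, 14, 1]` → seq = [22, 18, 16, 14, 1]
`result = len(seq)` → result = 5
So result = 5

Answer: 5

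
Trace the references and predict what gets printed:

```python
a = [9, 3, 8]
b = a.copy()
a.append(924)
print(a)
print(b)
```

Key concept: list.copy() creates independent copy.
Step by step:
`a = [9, 3, 8]` → a = [9, 3, 8]
`b = a.copy()` → b = [9, 3, 8]
`a.append(924)` → a = [9, 3, 8, 924]
`print(a)` → prints [9, 3, 8, 924]
`print(b)` → prints [9, 3, 8]

Answer:
[9, 3, 8, 924]
[9, 3, 8]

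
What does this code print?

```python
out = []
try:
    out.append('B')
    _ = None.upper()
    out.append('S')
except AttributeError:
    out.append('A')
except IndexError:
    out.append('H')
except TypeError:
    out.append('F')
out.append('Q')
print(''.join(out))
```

Execution trace: 'B' (try body) → 'A' (except AttributeError) → 'Q' (after the try/except). Output: BAQ

Answer: BAQ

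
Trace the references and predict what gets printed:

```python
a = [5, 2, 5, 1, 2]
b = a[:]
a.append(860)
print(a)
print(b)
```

Key concept: slice [:] creates copy.
Step by step:
`a = [5, 2, 5, 1, 2]` → a = [5, 2, 5, 1, 2]
`b = a[:]` → b = [5, 2, 5, 1, 2]
`a.append(860)` → a = [5, 2, 5, 1, 2, 860]
`print(a)` → prints [5, 2, 5, 1, 2, 860]
`print(b)` → prints [5, 2, 5, 1, 2]

Answer:
[5, 2, 5, 1, 2, 860]
[5, 2, 5, 1, 2]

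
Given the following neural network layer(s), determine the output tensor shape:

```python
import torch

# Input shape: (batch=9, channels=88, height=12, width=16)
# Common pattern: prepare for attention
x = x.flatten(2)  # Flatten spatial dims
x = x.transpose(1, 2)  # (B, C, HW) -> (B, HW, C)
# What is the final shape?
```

Input: (9, 88, 12, 16) -> after flatten(2): (9, 88, 192) -> Output: (9, 192, 88)

Answer: (9, 192, 88)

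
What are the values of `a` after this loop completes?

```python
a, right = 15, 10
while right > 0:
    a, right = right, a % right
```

GCD of 15 and 10
`a` takes the values: 15 → 10 → 5

Answer: 5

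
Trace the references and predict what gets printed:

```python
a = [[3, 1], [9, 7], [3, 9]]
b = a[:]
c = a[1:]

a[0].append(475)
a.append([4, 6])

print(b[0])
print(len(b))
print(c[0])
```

Key concept: slice with nested mutation.
Step by step:
`a = [[3, 1], [9, 7], [3, 9]]` → a = [[3, 1], [9, 7], [3, 9]]
`b = a[:]` → b = [[3, 1], [9, 7], [3, 9]]
`c = a[1:]` → c = [[9, 7], [3, 9]]
`a[0].append(475)` → a = [[3, 1, 475], [9, 7], [3, 9]]; b = [[3, 1, 475], [9, 7], [3, 9]]
`a.append([4, 6])` → a = [[3, 1, 475], [9, 7], [3, 9], [4, 6]]
`print(b[0])` → prints [3, 1, 475]
`print(len(b))` → prints 3
`print(c[0])` → prints [9, 7]

Answer:
[3, 1, 475]
3
[9, 7]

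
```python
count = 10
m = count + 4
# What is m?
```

Trace:
`count = 10` → count = 10
`m = count + 4` → m = 14
So m = 14

Answer: 14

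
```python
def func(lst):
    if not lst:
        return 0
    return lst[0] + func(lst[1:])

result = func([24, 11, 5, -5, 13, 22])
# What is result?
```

24 + 11 + 5 + (-5) + 13 + 22 + 0 = 70

Answer: 70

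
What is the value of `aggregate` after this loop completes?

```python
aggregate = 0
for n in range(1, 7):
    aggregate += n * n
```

Sum of squares 1² to 6² = 91
`aggregate` takes the values: 0 → 1 → 5 → 14 → 30 → 55 → 91

Answer: 91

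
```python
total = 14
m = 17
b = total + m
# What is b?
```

Trace:
`total = 14` → total = 14
`m = 17` → m = 17
`b = total + m` → b = 31
So b = 31

Answer: 31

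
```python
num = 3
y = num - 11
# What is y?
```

Trace:
`num = 3` → num = 3
`y = num - 11` → y = -8
So y = -8

Answer: -8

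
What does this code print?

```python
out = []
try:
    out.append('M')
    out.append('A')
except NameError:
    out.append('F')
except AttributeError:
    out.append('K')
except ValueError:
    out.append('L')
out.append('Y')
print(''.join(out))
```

Execution trace: 'M' (try body) → 'A' (try body, no exception) → 'Y' (after the try/except). Output: MAY

Answer: MAY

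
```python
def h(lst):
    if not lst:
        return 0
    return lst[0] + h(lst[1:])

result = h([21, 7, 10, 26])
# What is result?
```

21 + 7 + 10 + 26 + 0 = 64

Answer: 64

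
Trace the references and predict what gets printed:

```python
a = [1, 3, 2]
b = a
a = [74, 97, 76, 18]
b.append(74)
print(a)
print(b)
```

Key concept: rebinding vs mutation: a is rebound to a new list, b still points at the original.
Step by step:
`a = [1, 3, 2]` → a = [1, 3, 2]
`b = a` → b = [1, 3, 2] (same object as a)
`a = [74, 97, 76, 18]` → a = [74, 97, 76, 18]
`b.append(74)` → b = [1, 3, 2, 74]
`print(a)` → prints [74, 97, 76, 18]
`print(b)` → prints [1, 3, 2, 74]

Answer:
[74, 97, 76, 18]
[1, 3, 2, 74]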